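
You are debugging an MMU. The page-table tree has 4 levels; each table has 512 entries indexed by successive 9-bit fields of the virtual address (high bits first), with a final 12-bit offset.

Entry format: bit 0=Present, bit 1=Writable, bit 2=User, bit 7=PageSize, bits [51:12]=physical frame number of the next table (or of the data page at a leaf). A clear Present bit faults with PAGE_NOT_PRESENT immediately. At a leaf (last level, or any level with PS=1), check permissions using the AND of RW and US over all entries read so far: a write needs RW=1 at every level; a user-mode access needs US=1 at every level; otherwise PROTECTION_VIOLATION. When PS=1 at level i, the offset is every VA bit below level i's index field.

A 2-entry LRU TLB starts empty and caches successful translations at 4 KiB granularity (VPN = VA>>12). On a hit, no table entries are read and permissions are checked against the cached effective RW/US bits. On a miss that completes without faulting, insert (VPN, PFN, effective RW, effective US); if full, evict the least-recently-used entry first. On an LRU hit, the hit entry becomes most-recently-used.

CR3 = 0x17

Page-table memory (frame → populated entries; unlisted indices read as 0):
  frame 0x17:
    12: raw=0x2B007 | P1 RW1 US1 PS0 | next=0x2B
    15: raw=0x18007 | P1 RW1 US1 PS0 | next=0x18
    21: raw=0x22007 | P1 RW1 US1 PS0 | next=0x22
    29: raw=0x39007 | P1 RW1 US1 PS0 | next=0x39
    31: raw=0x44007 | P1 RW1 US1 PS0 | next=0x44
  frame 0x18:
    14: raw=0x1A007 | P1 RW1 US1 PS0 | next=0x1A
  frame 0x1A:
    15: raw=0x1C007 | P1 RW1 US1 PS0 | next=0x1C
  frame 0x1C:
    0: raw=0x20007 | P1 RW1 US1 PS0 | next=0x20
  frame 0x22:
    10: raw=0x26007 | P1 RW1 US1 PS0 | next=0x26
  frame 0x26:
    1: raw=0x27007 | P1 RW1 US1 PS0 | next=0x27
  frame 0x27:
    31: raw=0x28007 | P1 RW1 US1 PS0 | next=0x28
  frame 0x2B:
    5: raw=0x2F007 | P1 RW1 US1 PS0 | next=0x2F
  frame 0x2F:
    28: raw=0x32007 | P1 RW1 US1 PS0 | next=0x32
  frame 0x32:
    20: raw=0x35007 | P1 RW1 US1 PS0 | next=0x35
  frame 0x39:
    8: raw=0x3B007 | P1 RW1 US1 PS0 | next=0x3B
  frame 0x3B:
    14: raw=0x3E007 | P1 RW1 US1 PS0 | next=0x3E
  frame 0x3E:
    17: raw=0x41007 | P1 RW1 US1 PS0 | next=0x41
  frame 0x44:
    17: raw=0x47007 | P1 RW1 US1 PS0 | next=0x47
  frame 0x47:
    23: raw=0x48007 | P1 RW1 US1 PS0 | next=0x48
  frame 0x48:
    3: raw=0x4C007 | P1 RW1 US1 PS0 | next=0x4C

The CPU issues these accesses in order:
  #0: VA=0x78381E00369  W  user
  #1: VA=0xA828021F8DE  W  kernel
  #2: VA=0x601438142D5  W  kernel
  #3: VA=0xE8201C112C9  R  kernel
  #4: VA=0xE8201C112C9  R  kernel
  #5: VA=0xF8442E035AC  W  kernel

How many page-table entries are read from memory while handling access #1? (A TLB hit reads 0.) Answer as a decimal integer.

Walk each access:
#0 VA=0x78381E00369 (w,user):
  L0 @0x17[15] → 0x18007  P=1,RW=1,US=1,PS=0
  L1 @0x18[14] → 0x1A007  P=1,RW=1,US=1,PS=0
  L2 @0x1A[15] → 0x1C007  P=1,RW=1,US=1,PS=0
  L3 @0x1C[0] → 0x20007  P=1,RW=1,US=1,PS=0
  → PA=0x20369  (4 entries read)
#1 VA=0xA828021F8DE (w,kernel):
  L0 @0x17[21] → 0x22007  P=1,RW=1,US=1,PS=0
  L1 @0x22[10] → 0x26007  P=1,RW=1,US=1,PS=0
  L2 @0x26[1] → 0x27007  P=1,RW=1,US=1,PS=0
  L3 @0x27[31] → 0x28007  P=1,RW=1,US=1,PS=0
  → PA=0x288DE  (4 entries read)
#2 VA=0x601438142D5 (w,kernel):
  L0 @0x17[12] → 0x2B007  P=1,RW=1,US=1,PS=0
  L1 @0x2B[5] → 0x2F007  P=1,RW=1,US=1,PS=0
  L2 @0x2F[28] → 0x32007  P=1,RW=1,US=1,PS=0
  L3 @0x32[20] → 0x35007  P=1,RW=1,US=1,PS=0
  → PA=0x352D5  (4 entries read)
#3 VA=0xE8201C112C9 (r,kernel):
  L0 @0x17[29] → 0x39007  P=1,RW=1,US=1,PS=0
  L1 @0x39[8] → 0x3B007  P=1,RW=1,US=1,PS=0
  L2 @0x3B[14] → 0x3E007  P=1,RW=1,US=1,PS=0
  L3 @0x3E[17] → 0x41007  P=1,RW=1,US=1,PS=0
  → PA=0x412C9  (4 entries read)
#4 VA=0xE8201C112C9 (r,kernel):
  TLB hit vpn=0xE8201C11 → PA=0x412C9
#5 VA=0xF8442E035AC (w,kernel):
  L0 @0x17[31] → 0x44007  P=1,RW=1,US=1,PS=0
  L1 @0x44[17] → 0x47007  P=1,RW=1,US=1,PS=0
  L2 @0x47[23] → 0x48007  P=1,RW=1,US=1,PS=0
  L3 @0x48[3] → 0x4C007  P=1,RW=1,US=1,PS=0
  → PA=0x4C5AC  (4 entries read)

Entries read for #1: 4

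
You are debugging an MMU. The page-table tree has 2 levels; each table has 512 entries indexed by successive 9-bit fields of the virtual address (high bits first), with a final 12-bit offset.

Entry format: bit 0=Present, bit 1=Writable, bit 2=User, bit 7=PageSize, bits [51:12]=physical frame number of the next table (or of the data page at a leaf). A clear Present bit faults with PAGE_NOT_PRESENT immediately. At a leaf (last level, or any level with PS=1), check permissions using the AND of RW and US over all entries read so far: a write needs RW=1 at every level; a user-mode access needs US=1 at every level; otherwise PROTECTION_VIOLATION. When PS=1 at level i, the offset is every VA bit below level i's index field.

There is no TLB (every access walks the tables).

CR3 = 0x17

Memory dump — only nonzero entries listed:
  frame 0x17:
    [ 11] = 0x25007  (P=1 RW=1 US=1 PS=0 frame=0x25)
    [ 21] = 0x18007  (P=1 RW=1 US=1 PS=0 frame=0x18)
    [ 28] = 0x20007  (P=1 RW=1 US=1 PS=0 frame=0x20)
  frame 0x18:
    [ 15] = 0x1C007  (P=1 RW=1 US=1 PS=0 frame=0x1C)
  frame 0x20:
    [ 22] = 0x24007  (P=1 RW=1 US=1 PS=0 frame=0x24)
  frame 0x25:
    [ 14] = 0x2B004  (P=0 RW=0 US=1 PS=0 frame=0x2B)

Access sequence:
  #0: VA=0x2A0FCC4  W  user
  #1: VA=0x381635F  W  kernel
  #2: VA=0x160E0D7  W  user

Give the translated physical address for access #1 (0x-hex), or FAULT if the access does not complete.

Per-access translation:
#0 VA=0x2A0FCC4 (w,user):
  L0: frame=0x17 idx=21 entry=0x18007 [P=1 RW=1 US=1 PS=0]
  L1: frame=0x18 idx=15 entry=0x1C007 [P=1 RW=1 US=1 PS=0]
  → PA=0x1CCC4  (2 entries read)
#1 VA=0x381635F (w,kernel):
  L0: frame=0x17 idx=28 entry=0x20007 [P=1 RW=1 US=1 PS=0]
  L1: frame=0x20 idx=22 entry=0x24007 [P=1 RW=1 US=1 PS=0]
  → PA=0x2435F  (2 entries read)
#2 VA=0x160E0D7 (w,user):
  L0: frame=0x17 idx=11 entry=0x25007 [P=1 RW=1 US=1 PS=0]
  L1: frame=0x25 idx=14 entry=0x2B004 [P=0 RW=0 US=1 PS=0]
  ✗ PAGE_NOT_PRESENT  [2 reads]

Access #1 PA: 0x2435F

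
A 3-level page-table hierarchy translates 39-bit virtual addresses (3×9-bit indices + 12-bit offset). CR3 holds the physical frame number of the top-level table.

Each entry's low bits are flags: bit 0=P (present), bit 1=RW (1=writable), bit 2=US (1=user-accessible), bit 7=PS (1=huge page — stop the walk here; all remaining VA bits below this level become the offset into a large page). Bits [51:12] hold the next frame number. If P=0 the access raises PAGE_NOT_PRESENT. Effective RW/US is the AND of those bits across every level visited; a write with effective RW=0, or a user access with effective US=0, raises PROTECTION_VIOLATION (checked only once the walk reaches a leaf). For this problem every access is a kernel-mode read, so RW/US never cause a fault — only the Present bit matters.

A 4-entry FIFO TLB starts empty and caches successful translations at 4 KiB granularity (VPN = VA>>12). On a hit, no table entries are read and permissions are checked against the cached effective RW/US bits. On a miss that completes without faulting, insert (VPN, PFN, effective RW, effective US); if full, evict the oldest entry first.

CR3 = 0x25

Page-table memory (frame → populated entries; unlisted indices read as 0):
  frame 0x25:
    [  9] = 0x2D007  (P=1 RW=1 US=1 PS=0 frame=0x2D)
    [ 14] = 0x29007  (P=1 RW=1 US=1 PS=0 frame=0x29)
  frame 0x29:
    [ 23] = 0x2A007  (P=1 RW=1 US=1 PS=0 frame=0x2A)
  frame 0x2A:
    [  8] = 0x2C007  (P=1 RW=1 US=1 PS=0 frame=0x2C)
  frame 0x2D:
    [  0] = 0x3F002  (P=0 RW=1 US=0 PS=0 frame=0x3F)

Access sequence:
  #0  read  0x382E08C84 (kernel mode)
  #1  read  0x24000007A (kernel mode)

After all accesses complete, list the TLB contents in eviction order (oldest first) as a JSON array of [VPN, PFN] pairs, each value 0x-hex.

Per-access translation:
#0 VA=0x382E08C84 (r,kernel):
  L0 @0x25[14] → 0x29007  P=1,RW=1,US=1,PS=0
  L1 @0x29[23] → 0x2A007  P=1,RW=1,US=1,PS=0
  L2 @0x2A[8] → 0x2C007  P=1,RW=1,US=1,PS=0
  ⇒ phys 0x2CC84  [3 reads]
#1 VA=0x24000007A (r,kernel):
  L0 @0x25[9] → 0x2D007  P=1,RW=1,US=1,PS=0
  L1 @0x2D[0] → 0x3F002  P=0,RW=1,US=0,PS=0
  → PAGE_NOT_PRESENT  (2 entries read)

TLB: [["0x382E08", "0x2C"]]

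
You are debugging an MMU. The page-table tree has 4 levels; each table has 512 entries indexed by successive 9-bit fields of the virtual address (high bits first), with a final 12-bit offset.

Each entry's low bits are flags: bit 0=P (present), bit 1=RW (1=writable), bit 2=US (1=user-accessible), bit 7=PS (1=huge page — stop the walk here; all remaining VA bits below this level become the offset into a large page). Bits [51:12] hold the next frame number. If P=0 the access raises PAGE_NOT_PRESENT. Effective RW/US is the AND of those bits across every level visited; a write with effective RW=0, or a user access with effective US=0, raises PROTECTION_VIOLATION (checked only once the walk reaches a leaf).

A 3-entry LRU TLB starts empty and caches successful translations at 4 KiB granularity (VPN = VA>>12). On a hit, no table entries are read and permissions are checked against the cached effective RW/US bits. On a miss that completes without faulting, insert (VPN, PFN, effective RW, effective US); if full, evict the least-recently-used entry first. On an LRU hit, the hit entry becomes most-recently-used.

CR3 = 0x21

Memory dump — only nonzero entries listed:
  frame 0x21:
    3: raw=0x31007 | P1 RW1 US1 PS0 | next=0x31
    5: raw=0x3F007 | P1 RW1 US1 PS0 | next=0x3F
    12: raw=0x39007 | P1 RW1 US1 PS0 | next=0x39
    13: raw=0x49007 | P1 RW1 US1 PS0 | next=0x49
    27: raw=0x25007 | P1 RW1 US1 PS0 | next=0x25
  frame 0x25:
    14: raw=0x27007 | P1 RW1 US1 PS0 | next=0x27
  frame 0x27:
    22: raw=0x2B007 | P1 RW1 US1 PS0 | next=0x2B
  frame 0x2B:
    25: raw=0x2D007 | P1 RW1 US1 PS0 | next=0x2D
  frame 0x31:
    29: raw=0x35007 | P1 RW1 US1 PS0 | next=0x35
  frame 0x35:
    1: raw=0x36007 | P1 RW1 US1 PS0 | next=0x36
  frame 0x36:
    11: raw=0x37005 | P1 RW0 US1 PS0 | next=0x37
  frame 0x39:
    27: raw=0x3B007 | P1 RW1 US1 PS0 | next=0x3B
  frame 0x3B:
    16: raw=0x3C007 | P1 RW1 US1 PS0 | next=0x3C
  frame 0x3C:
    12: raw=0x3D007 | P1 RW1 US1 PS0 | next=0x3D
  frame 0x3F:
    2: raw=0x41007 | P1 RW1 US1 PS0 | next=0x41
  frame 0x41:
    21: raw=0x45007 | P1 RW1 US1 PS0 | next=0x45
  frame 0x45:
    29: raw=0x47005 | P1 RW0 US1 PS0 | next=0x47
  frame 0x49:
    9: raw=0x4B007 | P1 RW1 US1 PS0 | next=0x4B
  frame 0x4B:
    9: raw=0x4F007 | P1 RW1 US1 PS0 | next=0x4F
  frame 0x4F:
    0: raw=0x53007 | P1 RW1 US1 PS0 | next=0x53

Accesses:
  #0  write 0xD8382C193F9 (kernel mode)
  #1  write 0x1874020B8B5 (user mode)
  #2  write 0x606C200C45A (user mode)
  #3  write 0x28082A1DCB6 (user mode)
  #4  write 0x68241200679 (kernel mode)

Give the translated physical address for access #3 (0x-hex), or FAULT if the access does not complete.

Trace:
#0 VA=0xD8382C193F9 (w,kernel):
  [0] read 0x21 idx=27: raw=0x25007 flags P=1 W=1 U=1 S=0
  [1] read 0x25 idx=14: raw=0x27007 flags P=1 W=1 U=1 S=0
  [2] read 0x27 idx=22: raw=0x2B007 flags P=1 W=1 U=1 S=0
  [3] read 0x2B idx=25: raw=0x2D007 flags P=1 W=1 U=1 S=0
  ⇒ phys 0x2D3F9  [4 reads]
#1 VA=0x1874020B8B5 (w,user):
  [0] read 0x21 idx=3: raw=0x31007 flags P=1 W=1 U=1 S=0
  [1] read 0x31 idx=29: raw=0x35007 flags P=1 W=1 U=1 S=0
  [2] read 0x35 idx=1: raw=0x36007 flags P=1 W=1 U=1 S=0
  [3] read 0x36 idx=11: raw=0x37005 flags P=1 W=0 U=1 S=0
  ⇒ fault: PROTECTION_VIOLATION  — 4 lookups
#2 VA=0x606C200C45A (w,user):
  [0] read 0x21 idx=12: raw=0x39007 flags P=1 W=1 U=1 S=0
  [1] read 0x39 idx=27: raw=0x3B007 flags P=1 W=1 U=1 S=0
  [2] read 0x3B idx=16: raw=0x3C007 flags P=1 W=1 U=1 S=0
  [3] read 0x3C idx=12: raw=0x3D007 flags P=1 W=1 U=1 S=0
  ⇒ phys 0x3D45A  [4 reads]
#3 VA=0x28082A1DCB6 (w,user):
  [0] read 0x21 idx=5: raw=0x3F007 flags P=1 W=1 U=1 S=0
  [1] read 0x3F idx=2: raw=0x41007 flags P=1 W=1 U=1 S=0
  [2] read 0x41 idx=21: raw=0x45007 flags P=1 W=1 U=1 S=0
  [3] read 0x45 idx=29: raw=0x47005 flags P=1 W=0 U=1 S=0
  ⇒ fault: PROTECTION_VIOLATION  — 4 lookups
#4 VA=0x68241200679 (w,kernel):
  [0] read 0x21 idx=13: raw=0x49007 flags P=1 W=1 U=1 S=0
  [1] read 0x49 idx=9: raw=0x4B007 flags P=1 W=1 U=1 S=0
  [2] read 0x4B idx=9: raw=0x4F007 flags P=1 W=1 U=1 S=0
  [3] read 0x4F idx=0: raw=0x53007 flags P=1 W=1 U=1 S=0
  ⇒ phys 0x53679  [4 reads]

Access #3 PA: FAULT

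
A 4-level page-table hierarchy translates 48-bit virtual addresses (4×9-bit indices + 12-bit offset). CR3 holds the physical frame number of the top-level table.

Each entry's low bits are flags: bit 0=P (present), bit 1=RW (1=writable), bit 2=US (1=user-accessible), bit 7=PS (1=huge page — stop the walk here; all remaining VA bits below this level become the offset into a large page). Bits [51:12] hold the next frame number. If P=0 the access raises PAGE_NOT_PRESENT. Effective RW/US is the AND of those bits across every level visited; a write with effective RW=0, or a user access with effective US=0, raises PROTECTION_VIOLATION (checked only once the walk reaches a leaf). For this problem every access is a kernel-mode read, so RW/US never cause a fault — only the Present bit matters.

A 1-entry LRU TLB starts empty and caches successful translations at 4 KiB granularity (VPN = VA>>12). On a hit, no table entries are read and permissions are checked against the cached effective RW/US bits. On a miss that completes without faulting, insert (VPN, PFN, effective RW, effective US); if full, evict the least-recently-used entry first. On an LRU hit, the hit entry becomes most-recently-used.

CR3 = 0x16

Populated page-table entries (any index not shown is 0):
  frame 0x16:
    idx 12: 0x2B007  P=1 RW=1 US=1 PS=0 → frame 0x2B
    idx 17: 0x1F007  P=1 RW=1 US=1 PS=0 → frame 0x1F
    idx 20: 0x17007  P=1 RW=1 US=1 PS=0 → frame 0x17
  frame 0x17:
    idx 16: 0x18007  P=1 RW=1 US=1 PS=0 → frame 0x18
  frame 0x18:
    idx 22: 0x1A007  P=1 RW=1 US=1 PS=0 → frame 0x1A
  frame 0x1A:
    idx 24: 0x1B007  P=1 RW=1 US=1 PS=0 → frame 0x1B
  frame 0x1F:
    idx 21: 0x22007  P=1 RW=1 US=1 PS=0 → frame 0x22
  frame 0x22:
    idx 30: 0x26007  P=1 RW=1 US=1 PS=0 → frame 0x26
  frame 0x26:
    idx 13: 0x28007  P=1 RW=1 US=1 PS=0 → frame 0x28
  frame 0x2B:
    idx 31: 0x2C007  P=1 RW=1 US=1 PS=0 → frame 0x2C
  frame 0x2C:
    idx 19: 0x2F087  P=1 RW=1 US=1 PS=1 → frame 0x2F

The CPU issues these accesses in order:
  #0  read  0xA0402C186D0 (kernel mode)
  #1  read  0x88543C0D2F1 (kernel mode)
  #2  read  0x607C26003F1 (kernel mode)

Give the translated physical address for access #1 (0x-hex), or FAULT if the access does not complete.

Walk each access:
#0 VA=0xA0402C186D0 (r,kernel):
  [0] read 0x16 idx=20: raw=0x17007 flags P=1 W=1 U=1 S=0
  [1] read 0x17 idx=16: raw=0x18007 flags P=1 W=1 U=1 S=0
  [2] read 0x18 idx=22: raw=0x1A007 flags P=1 W=1 U=1 S=0
  [3] read 0x1A idx=24: raw=0x1B007 flags P=1 W=1 U=1 S=0
  ⇒ phys 0x1B6D0  [4 reads]
#1 VA=0x88543C0D2F1 (r,kernel):
  [0] read 0x16 idx=17: raw=0x1F007 flags P=1 W=1 U=1 S=0
  [1] read 0x1F idx=21: raw=0x22007 flags P=1 W=1 U=1 S=0
  [2] read 0x22 idx=30: raw=0x26007 flags P=1 W=1 U=1 S=0
  [3] read 0x26 idx=13: raw=0x28007 flags P=1 W=1 U=1 S=0
  ⇒ phys 0x282F1  [4 reads]
#2 VA=0x607C26003F1 (r,kernel):
  [0] read 0x16 idx=12: raw=0x2B007 flags P=1 W=1 U=1 S=0
  [1] read 0x2B idx=31: raw=0x2C007 flags P=1 W=1 U=1 S=0
  [2] read 0x2C idx=19: raw=0x2F087 flags P=1 W=1 U=1 S=1
  ⇒ phys 0x2F3F1 (huge @L2)  [3 reads]

Access #1 PA: 0x282F1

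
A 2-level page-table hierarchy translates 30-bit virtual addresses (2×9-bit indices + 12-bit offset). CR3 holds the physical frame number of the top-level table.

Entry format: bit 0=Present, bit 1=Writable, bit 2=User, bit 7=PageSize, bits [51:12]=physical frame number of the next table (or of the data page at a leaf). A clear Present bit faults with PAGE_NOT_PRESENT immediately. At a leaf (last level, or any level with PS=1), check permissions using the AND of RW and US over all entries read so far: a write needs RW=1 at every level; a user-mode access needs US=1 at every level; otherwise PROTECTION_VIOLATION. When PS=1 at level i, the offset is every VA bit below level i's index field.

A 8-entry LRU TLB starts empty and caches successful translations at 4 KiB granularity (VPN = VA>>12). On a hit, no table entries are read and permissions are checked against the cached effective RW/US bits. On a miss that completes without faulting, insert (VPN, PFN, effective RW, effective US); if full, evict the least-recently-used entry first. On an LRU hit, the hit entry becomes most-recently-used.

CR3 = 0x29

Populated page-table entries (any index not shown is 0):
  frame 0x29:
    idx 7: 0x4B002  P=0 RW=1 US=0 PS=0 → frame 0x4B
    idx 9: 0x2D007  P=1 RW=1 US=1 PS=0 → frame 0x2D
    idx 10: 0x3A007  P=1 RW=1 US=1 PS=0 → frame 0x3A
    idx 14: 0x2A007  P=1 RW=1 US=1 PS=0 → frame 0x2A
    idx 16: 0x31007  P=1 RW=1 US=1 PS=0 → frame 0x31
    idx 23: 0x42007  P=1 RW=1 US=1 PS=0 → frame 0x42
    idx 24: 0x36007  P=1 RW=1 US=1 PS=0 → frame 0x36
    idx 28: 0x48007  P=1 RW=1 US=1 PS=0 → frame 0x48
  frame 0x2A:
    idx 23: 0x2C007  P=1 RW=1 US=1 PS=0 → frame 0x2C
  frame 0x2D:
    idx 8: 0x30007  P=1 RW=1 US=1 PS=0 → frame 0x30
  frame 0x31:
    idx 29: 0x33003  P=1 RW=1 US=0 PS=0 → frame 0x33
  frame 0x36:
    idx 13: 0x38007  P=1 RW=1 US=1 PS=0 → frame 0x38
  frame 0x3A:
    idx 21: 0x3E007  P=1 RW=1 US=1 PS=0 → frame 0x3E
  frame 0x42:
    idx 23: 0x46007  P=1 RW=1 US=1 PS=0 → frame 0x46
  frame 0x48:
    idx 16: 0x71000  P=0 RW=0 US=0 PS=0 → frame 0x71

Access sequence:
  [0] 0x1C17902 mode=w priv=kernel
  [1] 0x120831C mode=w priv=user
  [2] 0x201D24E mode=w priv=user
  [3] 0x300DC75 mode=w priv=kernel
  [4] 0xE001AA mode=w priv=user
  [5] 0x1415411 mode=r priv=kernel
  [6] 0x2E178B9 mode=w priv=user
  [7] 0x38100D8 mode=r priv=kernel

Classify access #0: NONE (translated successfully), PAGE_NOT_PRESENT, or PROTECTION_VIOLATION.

Per-access translation:
#0 VA=0x1C17902 (w,kernel):
  [0] read 0x29 idx=14: raw=0x2A007 flags P=1 W=1 U=1 S=0
  [1] read 0x2A idx=23: raw=0x2C007 flags P=1 W=1 U=1 S=0
  ✓ 0x2C902  — 2 lookups
#1 VA=0x120831C (w,user):
  [0] read 0x29 idx=9: raw=0x2D007 flags P=1 W=1 U=1 S=0
  [1] read 0x2D idx=8: raw=0x30007 flags P=1 W=1 U=1 S=0
  ✓ 0x3031C  — 2 lookups
#2 VA=0x201D24E (w,user):
  [0] read 0x29 idx=16: raw=0x31007 flags P=1 W=1 U=1 S=0
  [1] read 0x31 idx=29: raw=0x33003 flags P=1 W=1 U=0 S=0
  → PROTECTION_VIOLATION  (2 entries read)
#3 VA=0x300DC75 (w,kernel):
  [0] read 0x29 idx=24: raw=0x36007 flags P=1 W=1 U=1 S=0
  [1] read 0x36 idx=13: raw=0x38007 flags P=1 W=1 U=1 S=0
  ✓ 0x38C75  — 2 lookups
#4 VA=0xE001AA (w,user):
  [0] read 0x29 idx=7: raw=0x4B002 flags P=0 W=1 U=0 S=0
  → PAGE_NOT_PRESENT  (1 entries read)
#5 VA=0x1415411 (r,kernel):
  [0] read 0x29 idx=10: raw=0x3A007 flags P=1 W=1 U=1 S=0
  [1] read 0x3A idx=21: raw=0x3E007 flags P=1 W=1 U=1 S=0
  ✓ 0x3E411  — 2 lookups
#6 VA=0x2E178B9 (w,user):
  [0] read 0x29 idx=23: raw=0x42007 flags P=1 W=1 U=1 S=0
  [1] read 0x42 idx=23: raw=0x46007 flags P=1 W=1 U=1 S=0
  ✓ 0x468B9  — 2 lookups
#7 VA=0x38100D8 (r,kernel):
  [0] read 0x29 idx=28: raw=0x48007 flags P=1 W=1 U=1 S=0
  [1] read 0x48 idx=16: raw=0x71000 flags P=0 W=0 U=0 S=0
  → PAGE_NOT_PRESENT  (2 entries read)

Access #0 fault: NONE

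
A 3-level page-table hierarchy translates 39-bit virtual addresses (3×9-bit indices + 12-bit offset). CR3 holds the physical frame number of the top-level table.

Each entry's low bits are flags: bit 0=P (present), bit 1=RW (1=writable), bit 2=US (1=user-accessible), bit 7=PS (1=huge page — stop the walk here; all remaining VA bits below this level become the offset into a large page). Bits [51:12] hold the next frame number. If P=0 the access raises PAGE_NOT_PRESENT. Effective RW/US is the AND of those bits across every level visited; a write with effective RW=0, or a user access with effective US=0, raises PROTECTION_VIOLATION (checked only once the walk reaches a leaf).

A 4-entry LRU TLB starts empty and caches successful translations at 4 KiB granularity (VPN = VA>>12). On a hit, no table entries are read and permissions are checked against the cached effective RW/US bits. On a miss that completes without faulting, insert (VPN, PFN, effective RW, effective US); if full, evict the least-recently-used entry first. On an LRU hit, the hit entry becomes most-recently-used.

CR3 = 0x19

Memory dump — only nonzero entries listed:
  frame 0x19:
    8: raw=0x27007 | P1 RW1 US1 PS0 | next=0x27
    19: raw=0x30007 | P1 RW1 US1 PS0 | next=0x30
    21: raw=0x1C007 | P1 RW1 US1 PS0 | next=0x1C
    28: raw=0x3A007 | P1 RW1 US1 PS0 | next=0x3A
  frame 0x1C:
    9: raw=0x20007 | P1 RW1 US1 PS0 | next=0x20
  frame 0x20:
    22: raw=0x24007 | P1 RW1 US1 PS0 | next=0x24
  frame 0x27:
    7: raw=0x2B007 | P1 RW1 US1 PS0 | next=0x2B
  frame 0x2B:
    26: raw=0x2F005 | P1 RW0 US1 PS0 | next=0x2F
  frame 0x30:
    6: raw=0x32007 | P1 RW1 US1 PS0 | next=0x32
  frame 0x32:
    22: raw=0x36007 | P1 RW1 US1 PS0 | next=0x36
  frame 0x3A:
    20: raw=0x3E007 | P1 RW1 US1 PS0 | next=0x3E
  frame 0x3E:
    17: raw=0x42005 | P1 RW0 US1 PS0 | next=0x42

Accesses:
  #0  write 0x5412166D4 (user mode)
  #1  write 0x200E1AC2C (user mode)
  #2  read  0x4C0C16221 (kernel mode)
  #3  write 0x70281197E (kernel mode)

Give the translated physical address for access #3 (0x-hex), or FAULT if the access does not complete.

Walk each access:
#0 VA=0x5412166D4 (w,user):
  L0 @0x19[21] → 0x1C007  P=1,RW=1,US=1,PS=0
  L1 @0x1C[9] → 0x20007  P=1,RW=1,US=1,PS=0
  L2 @0x20[22] → 0x24007  P=1,RW=1,US=1,PS=0
  → PA=0x246D4  (3 entries read)
#1 VA=0x200E1AC2C (w,user):
  L0 @0x19[8] → 0x27007  P=1,RW=1,US=1,PS=0
  L1 @0x27[7] → 0x2B007  P=1,RW=1,US=1,PS=0
  L2 @0x2B[26] → 0x2F005  P=1,RW=0,US=1,PS=0
  ⇒ fault: PROTECTION_VIOLATION  — 3 lookups
#2 VA=0x4C0C16221 (r,kernel):
  L0 @0x19[19] → 0x30007  P=1,RW=1,US=1,PS=0
  L1 @0x30[6] → 0x32007  P=1,RW=1,US=1,PS=0
  L2 @0x32[22] → 0x36007  P=1,RW=1,US=1,PS=0
  → PA=0x36221  (3 entries read)
#3 VA=0x70281197E (w,kernel):
  L0 @0x19[28] → 0x3A007  P=1,RW=1,US=1,PS=0
  L1 @0x3A[20] → 0x3E007  P=1,RW=1,US=1,PS=0
  L2 @0x3E[17] → 0x42005  P=1,RW=0,US=1,PS=0
  ⇒ fault: PROTECTION_VIOLATION  — 3 lookups

Access #3 PA: FAULT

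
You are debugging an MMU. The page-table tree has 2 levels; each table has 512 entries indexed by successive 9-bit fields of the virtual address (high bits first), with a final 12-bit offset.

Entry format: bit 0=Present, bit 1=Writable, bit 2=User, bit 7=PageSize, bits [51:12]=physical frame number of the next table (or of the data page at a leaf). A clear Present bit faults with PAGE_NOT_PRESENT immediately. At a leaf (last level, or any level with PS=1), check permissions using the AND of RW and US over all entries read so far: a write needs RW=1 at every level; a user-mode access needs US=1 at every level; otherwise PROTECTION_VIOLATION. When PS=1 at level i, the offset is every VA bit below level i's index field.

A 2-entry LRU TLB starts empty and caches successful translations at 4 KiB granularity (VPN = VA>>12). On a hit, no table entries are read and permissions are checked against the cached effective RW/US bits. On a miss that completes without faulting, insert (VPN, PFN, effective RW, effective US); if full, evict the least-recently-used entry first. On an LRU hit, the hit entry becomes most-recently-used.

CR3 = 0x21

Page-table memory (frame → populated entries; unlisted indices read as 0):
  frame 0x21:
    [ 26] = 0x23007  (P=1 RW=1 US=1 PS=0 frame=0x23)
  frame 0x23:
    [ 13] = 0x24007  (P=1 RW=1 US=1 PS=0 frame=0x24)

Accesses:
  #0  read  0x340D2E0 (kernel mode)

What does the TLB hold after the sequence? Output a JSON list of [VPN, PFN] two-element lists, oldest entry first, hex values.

Walk each access:
#0 VA=0x340D2E0 (r,kernel):
  lvl0: tbl 0x21, slot 26 ⇒ 0x23007 (P1/RW1/US1/PS0)
  lvl1: tbl 0x23, slot 13 ⇒ 0x24007 (P1/RW1/US1/PS0)
  ✓ 0x242E0  — 2 lookups

TLB: [["0x340D", "0x24"]]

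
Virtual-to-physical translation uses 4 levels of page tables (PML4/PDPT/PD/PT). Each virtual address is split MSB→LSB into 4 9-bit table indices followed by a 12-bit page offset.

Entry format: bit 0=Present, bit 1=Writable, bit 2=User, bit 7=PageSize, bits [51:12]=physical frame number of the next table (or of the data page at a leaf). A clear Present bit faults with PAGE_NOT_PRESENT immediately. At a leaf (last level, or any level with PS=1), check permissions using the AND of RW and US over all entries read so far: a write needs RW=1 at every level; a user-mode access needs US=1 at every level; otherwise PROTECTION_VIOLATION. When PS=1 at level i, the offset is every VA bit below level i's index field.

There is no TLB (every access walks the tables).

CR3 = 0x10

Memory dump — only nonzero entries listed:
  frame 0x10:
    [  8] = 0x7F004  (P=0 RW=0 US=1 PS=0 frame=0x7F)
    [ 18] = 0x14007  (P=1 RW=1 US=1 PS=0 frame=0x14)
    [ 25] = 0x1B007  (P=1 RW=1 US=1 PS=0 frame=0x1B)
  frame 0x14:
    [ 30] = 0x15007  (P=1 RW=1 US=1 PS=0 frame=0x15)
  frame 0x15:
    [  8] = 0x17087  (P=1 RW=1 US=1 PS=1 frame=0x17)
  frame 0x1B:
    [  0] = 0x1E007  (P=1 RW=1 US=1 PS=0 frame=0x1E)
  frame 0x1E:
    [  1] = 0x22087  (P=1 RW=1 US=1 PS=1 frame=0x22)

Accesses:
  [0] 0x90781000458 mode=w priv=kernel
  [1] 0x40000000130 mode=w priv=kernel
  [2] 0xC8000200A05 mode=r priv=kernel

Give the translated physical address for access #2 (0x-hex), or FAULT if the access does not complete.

Trace:
#0 VA=0x90781000458 (w,kernel):
  lvl0: tbl 0x10, slot 18 ⇒ 0x14007 (P1/RW1/US1/PS0)
  lvl1: tbl 0x14, slot 30 ⇒ 0x15007 (P1/RW1/US1/PS0)
  lvl2: tbl 0x15, slot 8 ⇒ 0x17087 (P1/RW1/US1/PS1)
  ⇒ phys 0x17458 (huge @L2)  [3 reads]
#1 VA=0x40000000130 (w,kernel):
  lvl0: tbl 0x10, slot 8 ⇒ 0x7F004 (P0/RW0/US1/PS0)
  ⇒ fault: PAGE_NOT_PRESENT  — 1 lookups
#2 VA=0xC8000200A05 (r,kernel):
  lvl0: tbl 0x10, slot 25 ⇒ 0x1B007 (P1/RW1/US1/PS0)
  lvl1: tbl 0x1B, slot 0 ⇒ 0x1E007 (P1/RW1/US1/PS0)
  lvl2: tbl 0x1E, slot 1 ⇒ 0x22087 (P1/RW1/US1/PS1)
  ⇒ phys 0x22A05 (huge @L2)  [3 reads]

Access #2 PA: 0x22A05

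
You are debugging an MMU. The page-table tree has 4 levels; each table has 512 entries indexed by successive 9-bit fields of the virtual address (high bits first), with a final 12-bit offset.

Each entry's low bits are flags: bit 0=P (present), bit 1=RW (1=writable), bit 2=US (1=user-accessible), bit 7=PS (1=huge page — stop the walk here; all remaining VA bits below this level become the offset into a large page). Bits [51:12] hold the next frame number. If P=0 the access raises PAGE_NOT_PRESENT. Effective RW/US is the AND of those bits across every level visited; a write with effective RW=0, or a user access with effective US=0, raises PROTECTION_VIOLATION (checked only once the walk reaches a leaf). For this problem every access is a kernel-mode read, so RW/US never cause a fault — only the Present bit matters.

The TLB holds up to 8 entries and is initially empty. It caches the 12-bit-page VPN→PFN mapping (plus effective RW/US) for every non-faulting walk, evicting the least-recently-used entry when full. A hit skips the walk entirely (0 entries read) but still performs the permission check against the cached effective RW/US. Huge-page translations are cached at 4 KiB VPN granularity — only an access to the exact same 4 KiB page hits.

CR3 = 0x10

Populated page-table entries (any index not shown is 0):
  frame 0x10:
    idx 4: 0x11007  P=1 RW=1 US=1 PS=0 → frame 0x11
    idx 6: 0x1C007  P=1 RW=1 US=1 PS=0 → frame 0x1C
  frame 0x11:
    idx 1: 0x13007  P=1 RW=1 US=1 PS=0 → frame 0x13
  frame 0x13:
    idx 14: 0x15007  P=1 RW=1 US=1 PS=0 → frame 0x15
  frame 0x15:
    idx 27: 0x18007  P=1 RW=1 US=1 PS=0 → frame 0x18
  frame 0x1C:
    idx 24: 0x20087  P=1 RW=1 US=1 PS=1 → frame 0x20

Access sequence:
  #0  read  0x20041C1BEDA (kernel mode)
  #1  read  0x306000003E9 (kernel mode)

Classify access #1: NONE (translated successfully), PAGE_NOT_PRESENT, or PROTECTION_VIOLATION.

Per-access translation:
#0 VA=0x20041C1BEDA (r,kernel):
  L0 @0x10[4] → 0x11007  P=1,RW=1,US=1,PS=0
  L1 @0x11[1] → 0x13007  P=1,RW=1,US=1,PS=0
  L2 @0x13[14] → 0x15007  P=1,RW=1,US=1,PS=0
  L3 @0x15[27] → 0x18007  P=1,RW=1,US=1,PS=0
  ✓ 0x18EDA  — 4 lookups
#1 VA=0x306000003E9 (r,kernel):
  L0 @0x10[6] → 0x1C007  P=1,RW=1,US=1,PS=0
  L1 @0x1C[24] → 0x20087  P=1,RW=1,US=1,PS=1
  ✓ 0x203E9 (huge @L1)  — 2 lookups

Access #1 fault: NONE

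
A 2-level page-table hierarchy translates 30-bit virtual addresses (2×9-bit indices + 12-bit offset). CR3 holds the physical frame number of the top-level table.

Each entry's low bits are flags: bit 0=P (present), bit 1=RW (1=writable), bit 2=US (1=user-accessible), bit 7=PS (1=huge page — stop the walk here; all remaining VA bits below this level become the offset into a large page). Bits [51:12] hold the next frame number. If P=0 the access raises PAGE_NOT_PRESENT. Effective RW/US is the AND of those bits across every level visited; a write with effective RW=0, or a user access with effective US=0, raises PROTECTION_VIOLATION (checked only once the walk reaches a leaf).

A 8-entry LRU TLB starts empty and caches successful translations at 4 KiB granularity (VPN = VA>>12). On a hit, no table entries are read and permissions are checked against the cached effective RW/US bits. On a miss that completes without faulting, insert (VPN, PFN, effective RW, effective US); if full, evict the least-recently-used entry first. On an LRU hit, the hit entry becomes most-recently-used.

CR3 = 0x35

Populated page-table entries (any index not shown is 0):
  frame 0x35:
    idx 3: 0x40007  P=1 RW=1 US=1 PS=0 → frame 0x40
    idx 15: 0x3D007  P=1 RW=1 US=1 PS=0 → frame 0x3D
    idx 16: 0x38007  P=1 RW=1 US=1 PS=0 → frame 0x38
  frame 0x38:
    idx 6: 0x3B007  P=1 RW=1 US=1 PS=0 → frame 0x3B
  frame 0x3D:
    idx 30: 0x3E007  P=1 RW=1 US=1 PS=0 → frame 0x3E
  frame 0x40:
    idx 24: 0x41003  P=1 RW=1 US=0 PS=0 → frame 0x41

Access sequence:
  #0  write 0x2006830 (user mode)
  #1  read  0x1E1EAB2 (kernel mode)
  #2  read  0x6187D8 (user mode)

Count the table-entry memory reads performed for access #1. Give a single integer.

Walk each access:
#0 VA=0x2006830 (w,user):
  [0] read 0x35 idx=16: raw=0x38007 flags P=1 W=1 U=1 S=0
  [1] read 0x38 idx=6: raw=0x3B007 flags P=1 W=1 U=1 S=0
  → PA=0x3B830  (2 entries read)
#1 VA=0x1E1EAB2 (r,kernel):
  [0] read 0x35 idx=15: raw=0x3D007 flags P=1 W=1 U=1 S=0
  [1] read 0x3D idx=30: raw=0x3E007 flags P=1 W=1 U=1 S=0
  → PA=0x3EAB2  (2 entries read)
#2 VA=0x6187D8 (r,user):
  [0] read 0x35 idx=3: raw=0x40007 flags P=1 W=1 U=1 S=0
  [1] read 0x40 idx=24: raw=0x41003 flags P=1 W=1 U=0 S=0
  ✗ PROTECTION_VIOLATION  [2 reads]

Entries read for #1: 2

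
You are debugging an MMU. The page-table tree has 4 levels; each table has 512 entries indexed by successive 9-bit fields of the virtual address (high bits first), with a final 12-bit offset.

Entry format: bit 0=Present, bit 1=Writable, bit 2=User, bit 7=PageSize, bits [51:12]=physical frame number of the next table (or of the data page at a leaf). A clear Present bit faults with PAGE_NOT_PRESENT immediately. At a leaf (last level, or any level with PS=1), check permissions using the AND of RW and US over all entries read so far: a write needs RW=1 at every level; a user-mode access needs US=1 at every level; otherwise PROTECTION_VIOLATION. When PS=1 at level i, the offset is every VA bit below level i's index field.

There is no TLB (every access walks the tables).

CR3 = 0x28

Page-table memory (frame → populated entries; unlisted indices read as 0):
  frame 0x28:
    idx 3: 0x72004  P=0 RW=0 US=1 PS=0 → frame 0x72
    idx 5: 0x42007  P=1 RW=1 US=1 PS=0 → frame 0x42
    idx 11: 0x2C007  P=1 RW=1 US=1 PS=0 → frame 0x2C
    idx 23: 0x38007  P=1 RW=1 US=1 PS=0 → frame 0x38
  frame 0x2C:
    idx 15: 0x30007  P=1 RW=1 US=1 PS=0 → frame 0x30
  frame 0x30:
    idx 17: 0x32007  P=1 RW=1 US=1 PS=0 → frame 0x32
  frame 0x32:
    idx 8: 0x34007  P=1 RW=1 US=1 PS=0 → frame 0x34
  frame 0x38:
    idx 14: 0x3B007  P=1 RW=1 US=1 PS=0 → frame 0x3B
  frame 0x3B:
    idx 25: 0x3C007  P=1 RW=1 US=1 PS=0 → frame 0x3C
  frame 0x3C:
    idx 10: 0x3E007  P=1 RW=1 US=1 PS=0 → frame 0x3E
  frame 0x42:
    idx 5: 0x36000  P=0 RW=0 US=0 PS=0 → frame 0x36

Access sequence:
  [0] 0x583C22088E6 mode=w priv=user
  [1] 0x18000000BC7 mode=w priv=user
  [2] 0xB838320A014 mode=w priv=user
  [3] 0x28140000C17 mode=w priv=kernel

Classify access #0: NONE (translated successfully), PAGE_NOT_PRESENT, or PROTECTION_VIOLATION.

Trace:
#0 VA=0x583C22088E6 (w,user):
  L0 @0x28[11] → 0x2C007  P=1,RW=1,US=1,PS=0
  L1 @0x2C[15] → 0x30007  P=1,RW=1,US=1,PS=0
  L2 @0x30[17] → 0x32007  P=1,RW=1,US=1,PS=0
  L3 @0x32[8] → 0x34007  P=1,RW=1,US=1,PS=0
  → PA=0x348E6  (4 entries read)
#1 VA=0x18000000BC7 (w,user):
  L0 @0x28[3] → 0x72004  P=0,RW=0,US=1,PS=0
  → PAGE_NOT_PRESENT  (1 entries read)
#2 VA=0xB838320A014 (w,user):
  L0 @0x28[23] → 0x38007  P=1,RW=1,US=1,PS=0
  L1 @0x38[14] → 0x3B007  P=1,RW=1,US=1,PS=0
  L2 @0x3B[25] → 0x3C007  P=1,RW=1,US=1,PS=0
  L3 @0x3C[10] → 0x3E007  P=1,RW=1,US=1,PS=0
  → PA=0x3E014  (4 entries read)
#3 VA=0x28140000C17 (w,kernel):
  L0 @0x28[5] → 0x42007  P=1,RW=1,US=1,PS=0
  L1 @0x42[5] → 0x36000  P=0,RW=0,US=0,PS=0
  → PAGE_NOT_PRESENT  (2 entries read)

Access #0 fault: NONE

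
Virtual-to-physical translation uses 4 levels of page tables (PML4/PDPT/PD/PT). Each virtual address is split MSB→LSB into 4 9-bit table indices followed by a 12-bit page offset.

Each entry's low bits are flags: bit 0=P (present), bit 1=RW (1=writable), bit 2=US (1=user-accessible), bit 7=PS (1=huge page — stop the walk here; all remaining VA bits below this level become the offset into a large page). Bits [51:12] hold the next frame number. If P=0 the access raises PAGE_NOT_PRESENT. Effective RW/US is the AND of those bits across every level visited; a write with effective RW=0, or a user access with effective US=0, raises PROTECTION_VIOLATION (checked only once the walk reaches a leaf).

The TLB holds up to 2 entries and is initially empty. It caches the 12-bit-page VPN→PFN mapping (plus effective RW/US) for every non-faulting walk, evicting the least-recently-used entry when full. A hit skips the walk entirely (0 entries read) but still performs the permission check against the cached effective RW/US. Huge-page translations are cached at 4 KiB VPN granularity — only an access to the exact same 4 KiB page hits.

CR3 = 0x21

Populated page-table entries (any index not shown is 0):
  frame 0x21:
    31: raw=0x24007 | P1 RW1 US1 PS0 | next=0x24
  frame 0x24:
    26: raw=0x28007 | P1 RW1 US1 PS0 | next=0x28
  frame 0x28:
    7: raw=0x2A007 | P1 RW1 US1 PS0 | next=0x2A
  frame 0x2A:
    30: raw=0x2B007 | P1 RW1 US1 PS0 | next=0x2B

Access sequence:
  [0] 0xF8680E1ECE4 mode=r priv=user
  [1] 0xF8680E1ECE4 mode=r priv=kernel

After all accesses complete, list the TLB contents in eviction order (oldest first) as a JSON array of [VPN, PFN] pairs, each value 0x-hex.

Per-access translation:
#0 VA=0xF8680E1ECE4 (r,user):
  L0: frame=0x21 idx=31 entry=0x24007 [P=1 RW=1 US=1 PS=0]
  L1: frame=0x24 idx=26 entry=0x28007 [P=1 RW=1 US=1 PS=0]
  L2: frame=0x28 idx=7 entry=0x2A007 [P=1 RW=1 US=1 PS=0]
  L3: frame=0x2A idx=30 entry=0x2B007 [P=1 RW=1 US=1 PS=0]
  ✓ 0x2BCE4  — 4 lookups
#1 VA=0xF8680E1ECE4 (r,kernel):
  TLB hit vpn=0xF8680E1E → PA=0x2BCE4

TLB: [["0xF8680E1E", "0x2B"]]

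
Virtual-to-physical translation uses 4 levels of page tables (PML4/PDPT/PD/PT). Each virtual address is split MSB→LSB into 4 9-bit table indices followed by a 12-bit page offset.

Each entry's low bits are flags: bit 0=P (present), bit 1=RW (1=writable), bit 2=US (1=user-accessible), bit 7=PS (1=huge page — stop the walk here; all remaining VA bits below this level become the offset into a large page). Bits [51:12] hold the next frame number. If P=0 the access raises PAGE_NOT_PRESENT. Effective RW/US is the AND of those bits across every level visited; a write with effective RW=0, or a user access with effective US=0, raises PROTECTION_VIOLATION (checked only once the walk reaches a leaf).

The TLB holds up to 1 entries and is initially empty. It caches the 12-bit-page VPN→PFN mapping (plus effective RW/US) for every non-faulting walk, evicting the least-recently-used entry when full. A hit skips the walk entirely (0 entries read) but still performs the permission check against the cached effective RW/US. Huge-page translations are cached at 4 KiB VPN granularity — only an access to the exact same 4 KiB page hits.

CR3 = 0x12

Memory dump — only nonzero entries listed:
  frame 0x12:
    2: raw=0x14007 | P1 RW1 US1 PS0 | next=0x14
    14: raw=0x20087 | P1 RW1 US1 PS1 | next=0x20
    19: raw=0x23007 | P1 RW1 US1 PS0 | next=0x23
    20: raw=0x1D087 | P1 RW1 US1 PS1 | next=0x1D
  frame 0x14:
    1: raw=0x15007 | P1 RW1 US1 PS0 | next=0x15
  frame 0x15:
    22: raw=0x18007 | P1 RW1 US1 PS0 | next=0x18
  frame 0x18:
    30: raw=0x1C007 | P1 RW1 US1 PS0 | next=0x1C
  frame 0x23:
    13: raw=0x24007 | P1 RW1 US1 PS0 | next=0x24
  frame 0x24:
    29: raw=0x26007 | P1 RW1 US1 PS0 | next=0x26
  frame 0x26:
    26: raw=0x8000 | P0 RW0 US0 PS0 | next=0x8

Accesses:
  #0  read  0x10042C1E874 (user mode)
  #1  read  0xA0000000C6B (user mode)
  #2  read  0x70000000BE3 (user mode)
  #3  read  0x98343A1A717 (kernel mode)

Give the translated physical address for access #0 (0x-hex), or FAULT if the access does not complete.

Walk each access:
#0 VA=0x10042C1E874 (r,user):
  [0] read 0x12 idx=2: raw=0x14007 flags P=1 W=1 U=1 S=0
  [1] read 0x14 idx=1: raw=0x15007 flags P=1 W=1 U=1 S=0
  [2] read 0x15 idx=22: raw=0x18007 flags P=1 W=1 U=1 S=0
  [3] read 0x18 idx=30: raw=0x1C007 flags P=1 W=1 U=1 S=0
  ✓ 0x1C874  — 4 lookups
#1 VA=0xA0000000C6B (r,user):
  [0] read 0x12 idx=20: raw=0x1D087 flags P=1 W=1 U=1 S=1
  ✓ 0x1DC6B (huge @L0)  — 1 lookups
#2 VA=0x70000000BE3 (r,user):
  [0] read 0x12 idx=14: raw=0x20087 flags P=1 W=1 U=1 S=1
  ✓ 0x20BE3 (huge @L0)  — 1 lookups
#3 VA=0x98343A1A717 (r,kernel):
  [0] read 0x12 idx=19: raw=0x23007 flags P=1 W=1 U=1 S=0
  [1] read 0x23 idx=13: raw=0x24007 flags P=1 W=1 U=1 S=0
  [2] read 0x24 idx=29: raw=0x26007 flags P=1 W=1 U=1 S=0
  [3] read 0x26 idx=26: raw=0x8000 flags P=0 W=0 U=0 S=0
  ✗ PAGE_NOT_PRESENT  [4 reads]

Access #0 PA: 0x1C874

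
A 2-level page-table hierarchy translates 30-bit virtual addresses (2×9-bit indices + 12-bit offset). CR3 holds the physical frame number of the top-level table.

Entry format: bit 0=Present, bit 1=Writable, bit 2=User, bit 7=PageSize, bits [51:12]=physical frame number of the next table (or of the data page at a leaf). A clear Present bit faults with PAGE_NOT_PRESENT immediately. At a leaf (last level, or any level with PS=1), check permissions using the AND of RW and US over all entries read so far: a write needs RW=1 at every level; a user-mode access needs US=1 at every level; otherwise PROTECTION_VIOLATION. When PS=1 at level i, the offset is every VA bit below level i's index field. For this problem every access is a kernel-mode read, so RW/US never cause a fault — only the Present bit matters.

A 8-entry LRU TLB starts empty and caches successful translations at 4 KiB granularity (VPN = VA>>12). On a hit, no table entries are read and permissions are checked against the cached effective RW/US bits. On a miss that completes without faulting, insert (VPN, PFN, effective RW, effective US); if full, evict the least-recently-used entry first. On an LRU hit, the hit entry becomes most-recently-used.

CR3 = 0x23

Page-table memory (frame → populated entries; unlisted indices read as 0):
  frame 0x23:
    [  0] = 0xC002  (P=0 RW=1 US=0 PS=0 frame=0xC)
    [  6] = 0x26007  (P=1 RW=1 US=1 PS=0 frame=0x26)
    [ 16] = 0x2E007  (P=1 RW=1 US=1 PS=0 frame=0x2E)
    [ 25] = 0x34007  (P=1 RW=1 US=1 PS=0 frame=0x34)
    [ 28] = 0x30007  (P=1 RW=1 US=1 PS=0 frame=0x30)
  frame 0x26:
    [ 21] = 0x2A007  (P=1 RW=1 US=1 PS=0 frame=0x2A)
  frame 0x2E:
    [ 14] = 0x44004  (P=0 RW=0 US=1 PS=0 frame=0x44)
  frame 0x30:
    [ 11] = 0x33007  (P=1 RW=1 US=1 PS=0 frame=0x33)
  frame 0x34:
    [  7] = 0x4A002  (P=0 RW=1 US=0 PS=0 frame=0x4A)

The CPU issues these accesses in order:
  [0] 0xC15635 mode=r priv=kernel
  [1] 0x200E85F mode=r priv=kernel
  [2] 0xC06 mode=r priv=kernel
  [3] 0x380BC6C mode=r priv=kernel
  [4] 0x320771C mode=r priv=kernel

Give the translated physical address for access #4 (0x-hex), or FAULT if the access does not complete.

Per-access translation:
#0 VA=0xC15635 (r,kernel):
  L0 @0x23[6] → 0x26007  P=1,RW=1,US=1,PS=0
  L1 @0x26[21] → 0x2A007  P=1,RW=1,US=1,PS=0
  ⇒ phys 0x2A635  [2 reads]
#1 VA=0x200E85F (r,kernel):
  L0 @0x23[16] → 0x2E007  P=1,RW=1,US=1,PS=0
  L1 @0x2E[14] → 0x44004  P=0,RW=0,US=1,PS=0
  ✗ PAGE_NOT_PRESENT  [2 reads]
#2 VA=0xC06 (r,kernel):
  L0 @0x23[0] → 0xC002  P=0,RW=1,US=0,PS=0
  ✗ PAGE_NOT_PRESENT  [1 reads]
#3 VA=0x380BC6C (r,kernel):
  L0 @0x23[28] → 0x30007  P=1,RW=1,US=1,PS=0
  L1 @0x30[11] → 0x33007  P=1,RW=1,US=1,PS=0
  ⇒ phys 0x33C6C  [2 reads]
#4 VA=0x320771C (r,kernel):
  L0 @0x23[25] → 0x34007  P=1,RW=1,US=1,PS=0
  L1 @0x34[7] → 0x4A002  P=0,RW=1,US=0,PS=0
  ✗ PAGE_NOT_PRESENT  [2 reads]

Access #4 PA: FAULT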